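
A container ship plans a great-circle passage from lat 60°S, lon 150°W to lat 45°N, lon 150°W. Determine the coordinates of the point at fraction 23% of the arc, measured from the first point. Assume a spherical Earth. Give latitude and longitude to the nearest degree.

≈ lat 36°S, lon 150°W

Convert each endpoint to a unit vector on the sphere (x = cos φ cos λ, y = cos φ sin λ, z = sin φ).
The central angle between the endpoints is δ = arccos(p₁·p₂) ≈ 1.833 rad (105.0°).
Interpolate at f = 0.23 with slerp weights a = sin((1−f)δ)/sin δ ≈ 1.022, b = sin(fδ)/sin δ ≈ 0.424.
p = a·p₁ + b·p₂ ≈ (-0.702, -0.405, -0.586); φ = arcsin(p_z) ≈ -35.85°, λ = atan2(p_y, p_x) ≈ -150.00°.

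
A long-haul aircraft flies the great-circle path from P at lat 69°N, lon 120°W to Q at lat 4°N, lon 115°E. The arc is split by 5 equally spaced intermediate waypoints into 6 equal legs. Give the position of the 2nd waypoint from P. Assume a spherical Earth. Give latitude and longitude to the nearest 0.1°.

Convert each endpoint to a unit vector on the sphere (x = cos φ cos λ, y = cos φ sin λ, z = sin φ).
The central angle between the endpoints is δ = arccos(p₁·p₂) ≈ 1.711 rad (98.0°).
Interpolate at f = 2/6 with slerp weights a = sin((1−f)δ)/sin δ ≈ 0.918, b = sin(fδ)/sin δ ≈ 0.545.
p = a·p₁ + b·p₂ ≈ (-0.394, 0.208, 0.895); φ = arcsin(p_z) ≈ 63.52°, λ = atan2(p_y, p_x) ≈ 152.18°.

≈ lat 63.5°N, lon 152.2°E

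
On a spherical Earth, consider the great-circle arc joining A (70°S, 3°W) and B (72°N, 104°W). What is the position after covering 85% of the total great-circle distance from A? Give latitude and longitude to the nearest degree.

Write both endpoints as unit vectors p₁, p₂ with components (cos φ cos λ, cos φ sin λ, sin φ).
The central angle between the endpoints is δ = arccos(p₁·p₂) ≈ 2.724 rad (156.0°).
Interpolate at f = 0.85 with slerp weights a = sin((1−f)δ)/sin δ ≈ 0.978, b = sin(fδ)/sin δ ≈ 1.812.
p = a·p₁ + b·p₂ ≈ (0.199, -0.561, 0.804); φ = arcsin(p_z) ≈ 53.49°, λ = atan2(p_y, p_x) ≈ -70.49°.

≈ (53°N, 70°W)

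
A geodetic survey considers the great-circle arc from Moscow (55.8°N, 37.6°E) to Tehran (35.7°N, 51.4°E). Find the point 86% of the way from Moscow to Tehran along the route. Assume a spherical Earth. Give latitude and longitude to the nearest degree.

≈ (39°N, 50°E)

From cos δ = sin φ₁ sin φ₂ + cos φ₁ cos φ₂ cos Δλ, the central angle is δ ≈ 0.387 rad (22.2°).
Interpolate at f = 0.86 with slerp weights a = sin((1−f)δ)/sin δ ≈ 0.143, b = sin(fδ)/sin δ ≈ 0.866.
p = a·p₁ + b·p₂ ≈ (0.502, 0.599, 0.624); φ = arcsin(p_z) ≈ 38.60°, λ = atan2(p_y, p_x) ≈ 49.99°.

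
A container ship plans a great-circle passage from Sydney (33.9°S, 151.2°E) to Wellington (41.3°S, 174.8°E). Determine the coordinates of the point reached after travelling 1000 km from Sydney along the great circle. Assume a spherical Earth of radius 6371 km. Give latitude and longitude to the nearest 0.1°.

Write both endpoints as unit vectors p₁, p₂ with components (cos φ cos λ, cos φ sin λ, sin φ).
The central angle between the endpoints is δ = arccos(p₁·p₂) ≈ 0.350 rad (20.0°). The total great-circle distance is δ·R ≈ 0.350 × 6371 ≈ 2227 km, so the target fraction is f = 1000/2227 ≈ 0.449.
Interpolate at f ≈ 0.449 with slerp weights a = sin((1−f)δ)/sin δ ≈ 0.559, b = sin(fδ)/sin δ ≈ 0.456.
p = a·p₁ + b·p₂ ≈ (-0.748, 0.255, -0.613); φ = arcsin(p_z) ≈ -37.80°, λ = atan2(p_y, p_x) ≈ 161.21°.

≈ (37.8°S, 161.2°E)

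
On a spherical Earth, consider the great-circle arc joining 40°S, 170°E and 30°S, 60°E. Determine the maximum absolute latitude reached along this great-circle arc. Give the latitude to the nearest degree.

≈ 51°S

The great circle lies in the plane with unit normal n̂ = (p₁ × p₂)/|p₁ × p₂|.
Here n̂_z ≈ -0.626; the vertex latitude is φ_max = arccos|n̂_z| ≈ 51.2°.
Check via Clairaut: cos φ_max = |cos φ₁| · sin C = cos(40.0°)·sin(125.2°) ≈ 0.626, again giving ≈ 51.2°.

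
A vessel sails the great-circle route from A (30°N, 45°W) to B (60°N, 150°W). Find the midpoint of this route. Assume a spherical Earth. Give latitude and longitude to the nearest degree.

≈ (57°N, 78°W)

From cos δ = sin φ₁ sin φ₂ + cos φ₁ cos φ₂ cos Δλ, the central angle is δ ≈ 1.244 rad (71.3°).
Interpolate at f = 1/2 with slerp weights a = sin((1−f)δ)/sin δ ≈ 0.615, b = sin(fδ)/sin δ ≈ 0.615.
p = a·p₁ + b·p₂ ≈ (0.110, -0.531, 0.840); φ = arcsin(p_z) ≈ 57.19°, λ = atan2(p_y, p_x) ≈ -78.25°.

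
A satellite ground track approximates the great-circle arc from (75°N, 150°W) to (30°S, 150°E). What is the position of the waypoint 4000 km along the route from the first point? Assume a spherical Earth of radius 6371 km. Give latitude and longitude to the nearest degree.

≈ (44°N, 169°E)

Write both endpoints as unit vectors p₁, p₂ with components (cos φ cos λ, cos φ sin λ, sin φ).
The central angle between the endpoints is δ = arccos(p₁·p₂) ≈ 1.951 rad (111.8°). The total great-circle distance is δ·R ≈ 1.951 × 6371 ≈ 12428 km, so the target fraction is f = 4000/12428 ≈ 0.322.
Interpolate at f ≈ 0.322 with slerp weights a = sin((1−f)δ)/sin δ ≈ 1.044, b = sin(fδ)/sin δ ≈ 0.633.
p = a·p₁ + b·p₂ ≈ (-0.708, 0.139, 0.692); φ = arcsin(p_z) ≈ 43.79°, λ = atan2(p_y, p_x) ≈ 168.91°.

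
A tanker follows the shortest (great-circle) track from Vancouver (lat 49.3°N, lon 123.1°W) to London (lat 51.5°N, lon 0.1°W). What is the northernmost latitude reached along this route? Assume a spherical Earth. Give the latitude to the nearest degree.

≈ 68°N

The great circle lies in the plane with unit normal n̂ = (p₁ × p₂)/|p₁ × p₂|.
Here n̂_z ≈ +0.367; the vertex latitude is φ_max = arccos|n̂_z| ≈ 68.5°.
Check via Clairaut: cos φ_max = |cos φ₁| · sin C = cos(49.3°)·sin(34.2°) ≈ 0.367, again giving ≈ 68.5°.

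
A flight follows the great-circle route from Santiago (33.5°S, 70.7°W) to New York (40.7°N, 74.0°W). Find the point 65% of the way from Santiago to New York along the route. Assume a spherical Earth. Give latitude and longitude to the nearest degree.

Write both endpoints as unit vectors p₁, p₂ with components (cos φ cos λ, cos φ sin λ, sin φ).
The central angle between the endpoints is δ = arccos(p₁·p₂) ≈ 1.296 rad (74.3°).
Interpolate at f = 0.65 with slerp weights a = sin((1−f)δ)/sin δ ≈ 0.455, b = sin(fδ)/sin δ ≈ 0.775.
p = a·p₁ + b·p₂ ≈ (0.288, -0.923, 0.254); φ = arcsin(p_z) ≈ 14.73°, λ = atan2(p_y, p_x) ≈ -72.71°.

≈ 15°N, 73°W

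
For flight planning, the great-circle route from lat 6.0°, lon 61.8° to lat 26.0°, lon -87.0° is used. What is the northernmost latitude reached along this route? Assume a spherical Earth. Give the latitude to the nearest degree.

≈ 48°

The great circle lies in the plane with unit normal n̂ = (p₁ × p₂)/|p₁ × p₂|.
Here n̂_z ≈ -0.666; the vertex latitude is φ_max = arccos|n̂_z| ≈ 48.2°.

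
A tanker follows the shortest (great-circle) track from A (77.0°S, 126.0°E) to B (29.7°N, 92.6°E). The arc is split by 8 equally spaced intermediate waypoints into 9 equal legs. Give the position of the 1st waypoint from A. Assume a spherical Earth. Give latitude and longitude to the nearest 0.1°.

≈ (65.8°S, 111.1°E)

Convert each endpoint to a unit vector on the sphere (x = cos φ cos λ, y = cos φ sin λ, z = sin φ).
The central angle between the endpoints is δ = arccos(p₁·p₂) ≈ 1.896 rad (108.6°).
Interpolate at f = 1/9 with slerp weights a = sin((1−f)δ)/sin δ ≈ 1.048, b = sin(fδ)/sin δ ≈ 0.221.
p = a·p₁ + b·p₂ ≈ (-0.147, 0.382, -0.912); φ = arcsin(p_z) ≈ -65.81°, λ = atan2(p_y, p_x) ≈ 111.07°.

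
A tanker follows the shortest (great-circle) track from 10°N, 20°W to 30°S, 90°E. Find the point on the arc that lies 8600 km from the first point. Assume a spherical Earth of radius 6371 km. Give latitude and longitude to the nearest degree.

Convert each endpoint to a unit vector on the sphere (x = cos φ cos λ, y = cos φ sin λ, z = sin φ).
The central angle between the endpoints is δ = arccos(p₁·p₂) ≈ 1.959 rad (112.2°). The total great-circle distance is δ·R ≈ 1.959 × 6371 ≈ 12481 km, so the target fraction is f = 8600/12481 ≈ 0.689.
Interpolate at f ≈ 0.689 with slerp weights a = sin((1−f)δ)/sin δ ≈ 0.618, b = sin(fδ)/sin δ ≈ 1.054.
p = a·p₁ + b·p₂ ≈ (0.572, 0.705, -0.420); φ = arcsin(p_z) ≈ -24.82°, λ = atan2(p_y, p_x) ≈ 50.93°.

≈ 25°S, 51°E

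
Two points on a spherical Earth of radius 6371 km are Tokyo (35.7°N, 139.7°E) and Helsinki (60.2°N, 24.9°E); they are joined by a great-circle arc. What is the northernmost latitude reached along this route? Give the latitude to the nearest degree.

≈ 67°N

The great circle lies in the plane with unit normal n̂ = (p₁ × p₂)/|p₁ × p₂|.
Here n̂_z ≈ -0.389; the vertex latitude is φ_max = arccos|n̂_z| ≈ 67.1°.
Check via Clairaut: cos φ_max = |cos φ₁| · sin C = cos(35.7°)·sin(28.6°) ≈ 0.389, again giving ≈ 67.1°.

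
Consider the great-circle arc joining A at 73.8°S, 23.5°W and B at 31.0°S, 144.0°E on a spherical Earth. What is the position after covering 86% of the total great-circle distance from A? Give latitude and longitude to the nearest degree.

Convert each endpoint to a unit vector on the sphere (x = cos φ cos λ, y = cos φ sin λ, z = sin φ).
The central angle between the endpoints is δ = arccos(p₁·p₂) ≈ 1.307 rad (74.9°).
Interpolate at f = 0.86 with slerp weights a = sin((1−f)δ)/sin δ ≈ 0.188, b = sin(fδ)/sin δ ≈ 0.934.
p = a·p₁ + b·p₂ ≈ (-0.600, 0.450, -0.662); φ = arcsin(p_z) ≈ -41.46°, λ = atan2(p_y, p_x) ≈ 143.13°.

≈ 41°S, 143°E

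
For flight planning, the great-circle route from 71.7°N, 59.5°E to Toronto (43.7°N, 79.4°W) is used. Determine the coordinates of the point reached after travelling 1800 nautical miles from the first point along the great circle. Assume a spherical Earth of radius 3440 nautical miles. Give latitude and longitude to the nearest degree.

Write both endpoints as unit vectors p₁, p₂ with components (cos φ cos λ, cos φ sin λ, sin φ).
The central angle between the endpoints is δ = arccos(p₁·p₂) ≈ 1.065 rad (61.0°). The total great-circle distance is δ·R ≈ 1.065 × 3440 ≈ 3662 nmi, so the target fraction is f = 1800/3662 ≈ 0.492.
Interpolate at f ≈ 0.492 with slerp weights a = sin((1−f)δ)/sin δ ≈ 0.589, b = sin(fδ)/sin δ ≈ 0.571.
p = a·p₁ + b·p₂ ≈ (0.170, -0.247, 0.954); φ = arcsin(p_z) ≈ 72.57°, λ = atan2(p_y, p_x) ≈ -55.44°.

≈ 73°N, 55°W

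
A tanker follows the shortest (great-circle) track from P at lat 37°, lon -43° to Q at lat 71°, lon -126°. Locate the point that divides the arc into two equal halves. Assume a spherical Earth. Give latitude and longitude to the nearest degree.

≈ lat 60°, lon -64°

Write both endpoints as unit vectors p₁, p₂ with components (cos φ cos λ, cos φ sin λ, sin φ).
The central angle between the endpoints is δ = arccos(p₁·p₂) ≈ 0.926 rad (53.1°).
Interpolate at f = 1/2 with slerp weights a = sin((1−f)δ)/sin δ ≈ 0.559, b = sin(fδ)/sin δ ≈ 0.559.
p = a·p₁ + b·p₂ ≈ (0.219, -0.452, 0.865); φ = arcsin(p_z) ≈ 59.86°, λ = atan2(p_y, p_x) ≈ -64.08°.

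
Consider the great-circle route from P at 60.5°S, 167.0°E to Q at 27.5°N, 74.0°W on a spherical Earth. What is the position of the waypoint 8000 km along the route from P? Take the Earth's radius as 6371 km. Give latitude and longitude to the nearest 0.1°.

From cos δ = sin φ₁ sin φ₂ + cos φ₁ cos φ₂ cos Δλ, the central angle is δ ≈ 2.231 rad (127.9°). The total great-circle distance is δ·R ≈ 2.231 × 6371 ≈ 14217 km, so the target fraction is f = 8000/14217 ≈ 0.563.
Interpolate at f ≈ 0.563 with slerp weights a = sin((1−f)δ)/sin δ ≈ 1.049, b = sin(fδ)/sin δ ≈ 1.204.
p = a·p₁ + b·p₂ ≈ (-0.209, -0.911, -0.357); φ = arcsin(p_z) ≈ -20.91°, λ = atan2(p_y, p_x) ≈ -102.92°.

≈ 20.9°S, 102.9°W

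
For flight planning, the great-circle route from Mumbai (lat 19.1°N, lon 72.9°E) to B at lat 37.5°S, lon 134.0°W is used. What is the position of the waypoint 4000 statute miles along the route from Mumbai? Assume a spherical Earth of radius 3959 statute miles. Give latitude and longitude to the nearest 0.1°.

Write both endpoints as unit vectors p₁, p₂ with components (cos φ cos λ, cos φ sin λ, sin φ).
The central angle between the endpoints is δ = arccos(p₁·p₂) ≈ 2.621 rad (150.2°). The total great-circle distance is δ·R ≈ 2.621 × 3959 ≈ 10378 mi, so the target fraction is f = 4000/10378 ≈ 0.385.
Interpolate at f ≈ 0.385 with slerp weights a = sin((1−f)δ)/sin δ ≈ 2.010, b = sin(fδ)/sin δ ≈ 1.704.
p = a·p₁ + b·p₂ ≈ (-0.381, 0.843, -0.380); φ = arcsin(p_z) ≈ -22.31°, λ = atan2(p_y, p_x) ≈ 114.30°.

≈ lat 22.3°S, lon 114.3°E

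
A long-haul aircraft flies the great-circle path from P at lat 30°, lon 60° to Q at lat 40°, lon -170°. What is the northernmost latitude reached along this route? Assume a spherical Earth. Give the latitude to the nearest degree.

≈ 59°

The great circle lies in the plane with unit normal n̂ = (p₁ × p₂)/|p₁ × p₂|.
Here n̂_z ≈ +0.511; the vertex latitude is φ_max = arccos|n̂_z| ≈ 59.3°.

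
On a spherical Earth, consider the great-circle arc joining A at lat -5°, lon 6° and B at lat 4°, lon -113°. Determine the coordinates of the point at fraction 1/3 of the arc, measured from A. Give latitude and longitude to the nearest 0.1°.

From cos δ = sin φ₁ sin φ₂ + cos φ₁ cos φ₂ cos Δλ, the central angle is δ ≈ 2.080 rad (119.2°).
Interpolate at f = 1/3 with slerp weights a = sin((1−f)δ)/sin δ ≈ 1.126, b = sin(fδ)/sin δ ≈ 0.732.
p = a·p₁ + b·p₂ ≈ (0.830, -0.555, -0.047); φ = arcsin(p_z) ≈ -2.70°, λ = atan2(p_y, p_x) ≈ -33.76°.

≈ lat -2.7°, lon -33.8°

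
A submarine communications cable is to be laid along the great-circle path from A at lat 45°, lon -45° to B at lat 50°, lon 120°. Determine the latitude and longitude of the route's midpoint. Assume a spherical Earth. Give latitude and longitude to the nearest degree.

≈ lat 83°, lon 18°

The haversine formula gives a central angle δ ≈ 1.468 rad (84.1°) between the endpoints.
Interpolate at f = 1/2 with slerp weights a = sin((1−f)δ)/sin δ ≈ 0.673, b = sin(fδ)/sin δ ≈ 0.673.
p = a·p₁ + b·p₂ ≈ (0.120, 0.038, 0.992); φ = arcsin(p_z) ≈ 82.75°, λ = atan2(p_y, p_x) ≈ 17.60°.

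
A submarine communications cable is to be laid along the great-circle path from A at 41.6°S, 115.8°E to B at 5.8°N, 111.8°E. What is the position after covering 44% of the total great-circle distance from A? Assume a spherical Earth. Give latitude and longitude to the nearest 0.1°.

≈ 20.8°S, 113.7°E

Write both endpoints as unit vectors p₁, p₂ with components (cos φ cos λ, cos φ sin λ, sin φ).
The central angle between the endpoints is δ = arccos(p₁·p₂) ≈ 0.830 rad (47.5°).
Interpolate at f = 0.44 with slerp weights a = sin((1−f)δ)/sin δ ≈ 0.607, b = sin(fδ)/sin δ ≈ 0.484.
p = a·p₁ + b·p₂ ≈ (-0.376, 0.856, -0.354); φ = arcsin(p_z) ≈ -20.75°, λ = atan2(p_y, p_x) ≈ 113.74°.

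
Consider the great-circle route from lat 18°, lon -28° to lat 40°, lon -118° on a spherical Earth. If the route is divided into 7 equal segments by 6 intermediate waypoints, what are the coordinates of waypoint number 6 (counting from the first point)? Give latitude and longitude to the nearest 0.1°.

≈ lat 41.8°, lon -103.3°

Convert each endpoint to a unit vector on the sphere (x = cos φ cos λ, y = cos φ sin λ, z = sin φ).
The central angle between the endpoints is δ = arccos(p₁·p₂) ≈ 1.371 rad (78.5°).
Interpolate at f = 6/7 with slerp weights a = sin((1−f)δ)/sin δ ≈ 0.199, b = sin(fδ)/sin δ ≈ 0.941.
p = a·p₁ + b·p₂ ≈ (-0.172, -0.725, 0.667); φ = arcsin(p_z) ≈ 41.80°, λ = atan2(p_y, p_x) ≈ -103.33°.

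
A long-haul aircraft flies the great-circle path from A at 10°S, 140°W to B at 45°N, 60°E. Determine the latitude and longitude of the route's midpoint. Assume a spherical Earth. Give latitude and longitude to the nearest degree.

Convert each endpoint to a unit vector on the sphere (x = cos φ cos λ, y = cos φ sin λ, z = sin φ).
The central angle between the endpoints is δ = arccos(p₁·p₂) ≈ 2.461 rad (141.0°).
Interpolate at f = 1/2 with slerp weights a = sin((1−f)δ)/sin δ ≈ 1.498, b = sin(fδ)/sin δ ≈ 1.498.
p = a·p₁ + b·p₂ ≈ (-0.600, -0.031, 0.799); φ = arcsin(p_z) ≈ 53.04°, λ = atan2(p_y, p_x) ≈ -177.05°.

≈ 53°N, 177°W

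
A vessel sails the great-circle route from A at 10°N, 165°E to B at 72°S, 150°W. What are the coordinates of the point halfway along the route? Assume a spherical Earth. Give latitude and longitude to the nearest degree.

≈ 32°S, 175°E

Convert each endpoint to a unit vector on the sphere (x = cos φ cos λ, y = cos φ sin λ, z = sin φ).
The central angle between the endpoints is δ = arccos(p₁·p₂) ≈ 1.521 rad (87.1°).
Interpolate at f = 1/2 with slerp weights a = sin((1−f)δ)/sin δ ≈ 0.690, b = sin(fδ)/sin δ ≈ 0.690.
p = a·p₁ + b·p₂ ≈ (-0.841, 0.069, -0.536); φ = arcsin(p_z) ≈ -32.44°, λ = atan2(p_y, p_x) ≈ 175.29°.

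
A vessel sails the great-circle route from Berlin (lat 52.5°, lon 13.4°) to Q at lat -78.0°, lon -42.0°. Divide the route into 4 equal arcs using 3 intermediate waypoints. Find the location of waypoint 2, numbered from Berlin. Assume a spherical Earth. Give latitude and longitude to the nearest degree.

≈ lat -14°, lon 0°

Convert each endpoint to a unit vector on the sphere (x = cos φ cos λ, y = cos φ sin λ, z = sin φ).
The central angle between the endpoints is δ = arccos(p₁·p₂) ≈ 2.352 rad (134.8°).
Interpolate at f = 2/4 with slerp weights a = sin((1−f)δ)/sin δ ≈ 1.300, b = sin(fδ)/sin δ ≈ 1.300.
p = a·p₁ + b·p₂ ≈ (0.971, 0.003, -0.240); φ = arcsin(p_z) ≈ -13.90°, λ = atan2(p_y, p_x) ≈ 0.15°.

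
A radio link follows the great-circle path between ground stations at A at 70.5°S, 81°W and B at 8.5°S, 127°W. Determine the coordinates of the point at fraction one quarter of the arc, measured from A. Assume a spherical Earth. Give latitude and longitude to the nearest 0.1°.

Convert each endpoint to a unit vector on the sphere (x = cos φ cos λ, y = cos φ sin λ, z = sin φ).
The central angle between the endpoints is δ = arccos(p₁·p₂) ≈ 1.193 rad (68.4°).
Interpolate at f = 1/4 with slerp weights a = sin((1−f)δ)/sin δ ≈ 0.839, b = sin(fδ)/sin δ ≈ 0.316.
p = a·p₁ + b·p₂ ≈ (-0.144, -0.526, -0.838); φ = arcsin(p_z) ≈ -56.92°, λ = atan2(p_y, p_x) ≈ -105.33°.

≈ 56.9°S, 105.3°W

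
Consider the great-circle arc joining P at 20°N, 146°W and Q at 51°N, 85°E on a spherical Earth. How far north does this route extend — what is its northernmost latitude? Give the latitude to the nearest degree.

≈ 62°N

The great circle lies in the plane with unit normal n̂ = (p₁ × p₂)/|p₁ × p₂|.
Here n̂_z ≈ -0.462; the vertex latitude is φ_max = arccos|n̂_z| ≈ 62.5°.
Check via Clairaut: cos φ_max = |cos φ₁| · sin C = cos(20.0°)·sin(29.5°) ≈ 0.462, again giving ≈ 62.5°.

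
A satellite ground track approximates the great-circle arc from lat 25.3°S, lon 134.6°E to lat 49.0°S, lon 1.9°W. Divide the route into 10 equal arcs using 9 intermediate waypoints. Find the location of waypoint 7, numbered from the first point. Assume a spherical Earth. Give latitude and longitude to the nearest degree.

≈ lat 65°S, lon 44°E

The haversine formula gives a central angle δ ≈ 1.679 rad (96.2°) between the endpoints.
Interpolate at f = 7/10 with slerp weights a = sin((1−f)δ)/sin δ ≈ 0.485, b = sin(fδ)/sin δ ≈ 0.928.
p = a·p₁ + b·p₂ ≈ (0.300, 0.292, -0.908); φ = arcsin(p_z) ≈ -65.22°, λ = atan2(p_y, p_x) ≈ 44.21°.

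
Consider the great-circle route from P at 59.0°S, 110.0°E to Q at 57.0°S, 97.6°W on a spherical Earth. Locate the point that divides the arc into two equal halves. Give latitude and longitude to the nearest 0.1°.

≈ 81.5°S, 167.3°W

From cos δ = sin φ₁ sin φ₂ + cos φ₁ cos φ₂ cos Δλ, the central angle is δ ≈ 1.081 rad (61.9°).
Interpolate at f = 1/2 with slerp weights a = sin((1−f)δ)/sin δ ≈ 0.583, b = sin(fδ)/sin δ ≈ 0.583.
p = a·p₁ + b·p₂ ≈ (-0.145, -0.033, -0.989); φ = arcsin(p_z) ≈ -81.47°, λ = atan2(p_y, p_x) ≈ -167.31°.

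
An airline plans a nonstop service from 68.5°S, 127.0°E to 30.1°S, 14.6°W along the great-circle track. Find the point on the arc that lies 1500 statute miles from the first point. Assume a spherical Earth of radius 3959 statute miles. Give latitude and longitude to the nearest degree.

The haversine formula gives a central angle δ ≈ 1.351 rad (77.4°) between the endpoints. The total great-circle distance is δ·R ≈ 1.351 × 3959 ≈ 5348 mi, so the target fraction is f = 1500/5348 ≈ 0.280.
Interpolate at f ≈ 0.280 with slerp weights a = sin((1−f)δ)/sin δ ≈ 0.846, b = sin(fδ)/sin δ ≈ 0.379.
p = a·p₁ + b·p₂ ≈ (0.131, 0.165, -0.978); φ = arcsin(p_z) ≈ -77.85°, λ = atan2(p_y, p_x) ≈ 51.65°.

≈ 78°S, 52°E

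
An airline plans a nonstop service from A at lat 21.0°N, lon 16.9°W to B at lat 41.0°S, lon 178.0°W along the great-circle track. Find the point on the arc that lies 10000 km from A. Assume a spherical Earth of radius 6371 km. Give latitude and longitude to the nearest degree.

Convert each endpoint to a unit vector on the sphere (x = cos φ cos λ, y = cos φ sin λ, z = sin φ).
The central angle between the endpoints is δ = arccos(p₁·p₂) ≈ 2.694 rad (154.4°). The total great-circle distance is δ·R ≈ 2.694 × 6371 ≈ 17167 km, so the target fraction is f = 10000/17167 ≈ 0.583.
Interpolate at f ≈ 0.583 with slerp weights a = sin((1−f)δ)/sin δ ≈ 2.087, b = sin(fδ)/sin δ ≈ 2.313.
p = a·p₁ + b·p₂ ≈ (0.120, -0.627, -0.770); φ = arcsin(p_z) ≈ -50.32°, λ = atan2(p_y, p_x) ≈ -79.21°.

≈ lat 50°S, lon 79°W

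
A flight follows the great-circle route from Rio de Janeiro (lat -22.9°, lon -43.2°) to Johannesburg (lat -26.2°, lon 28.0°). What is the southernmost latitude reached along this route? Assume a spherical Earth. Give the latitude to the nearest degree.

≈ -29°

The great circle lies in the plane with unit normal n̂ = (p₁ × p₂)/|p₁ × p₂|.
Here n̂_z ≈ +0.870; the vertex latitude is φ_max = arccos|n̂_z| ≈ 29.5°.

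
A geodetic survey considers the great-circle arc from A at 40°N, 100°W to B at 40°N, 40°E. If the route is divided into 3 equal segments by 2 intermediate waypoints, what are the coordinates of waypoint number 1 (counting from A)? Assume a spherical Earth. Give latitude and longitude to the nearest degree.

≈ 63°N, 66°W

From cos δ = sin φ₁ sin φ₂ + cos φ₁ cos φ₂ cos Δλ, the central angle is δ ≈ 1.607 rad (92.1°).
Interpolate at f = 1/3 with slerp weights a = sin((1−f)δ)/sin δ ≈ 0.878, b = sin(fδ)/sin δ ≈ 0.511.
p = a·p₁ + b·p₂ ≈ (0.183, -0.411, 0.893); φ = arcsin(p_z) ≈ 63.25°, λ = atan2(p_y, p_x) ≈ -66.02°.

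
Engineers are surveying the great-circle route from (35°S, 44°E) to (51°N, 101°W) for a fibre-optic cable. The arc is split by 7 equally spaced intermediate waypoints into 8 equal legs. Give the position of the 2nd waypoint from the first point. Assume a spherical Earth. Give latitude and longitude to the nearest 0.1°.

Write both endpoints as unit vectors p₁, p₂ with components (cos φ cos λ, cos φ sin λ, sin φ).
The central angle between the endpoints is δ = arccos(p₁·p₂) ≈ 2.622 rad (150.2°).
Interpolate at f = 2/8 with slerp weights a = sin((1−f)δ)/sin δ ≈ 1.858, b = sin(fδ)/sin δ ≈ 1.228.
p = a·p₁ + b·p₂ ≈ (0.948, 0.299, -0.112); φ = arcsin(p_z) ≈ -6.42°, λ = atan2(p_y, p_x) ≈ 17.52°.

≈ (6.4°S, 17.5°E)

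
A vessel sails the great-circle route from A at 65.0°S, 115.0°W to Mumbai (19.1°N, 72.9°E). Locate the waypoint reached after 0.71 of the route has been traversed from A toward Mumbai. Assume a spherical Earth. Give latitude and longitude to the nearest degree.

≈ 20°S, 76°E

Convert each endpoint to a unit vector on the sphere (x = cos φ cos λ, y = cos φ sin λ, z = sin φ).
The central angle between the endpoints is δ = arccos(p₁·p₂) ≈ 2.335 rad (133.8°).
Interpolate at f = 0.71 with slerp weights a = sin((1−f)δ)/sin δ ≈ 0.868, b = sin(fδ)/sin δ ≈ 1.380.
p = a·p₁ + b·p₂ ≈ (0.228, 0.914, -0.335); φ = arcsin(p_z) ≈ -19.58°, λ = atan2(p_y, p_x) ≈ 75.97°.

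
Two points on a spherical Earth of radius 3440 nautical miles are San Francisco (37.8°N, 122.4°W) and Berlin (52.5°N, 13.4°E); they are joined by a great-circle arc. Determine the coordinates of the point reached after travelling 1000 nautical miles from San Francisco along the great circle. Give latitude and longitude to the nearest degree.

Convert each endpoint to a unit vector on the sphere (x = cos φ cos λ, y = cos φ sin λ, z = sin φ).
The central angle between the endpoints is δ = arccos(p₁·p₂) ≈ 1.429 rad (81.9°). The total great-circle distance is δ·R ≈ 1.429 × 3440 ≈ 4915 nmi, so the target fraction is f = 1000/4915 ≈ 0.203.
Interpolate at f ≈ 0.203 with slerp weights a = sin((1−f)δ)/sin δ ≈ 0.917, b = sin(fδ)/sin δ ≈ 0.290.
p = a·p₁ + b·p₂ ≈ (-0.217, -0.571, 0.792); φ = arcsin(p_z) ≈ 52.35°, λ = atan2(p_y, p_x) ≈ -110.79°.

≈ 52°N, 111°W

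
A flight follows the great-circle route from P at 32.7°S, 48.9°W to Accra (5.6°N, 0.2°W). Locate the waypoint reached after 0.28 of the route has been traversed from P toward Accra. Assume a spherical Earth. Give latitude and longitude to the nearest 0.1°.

≈ 23.2°S, 33.1°W

Write both endpoints as unit vectors p₁, p₂ with components (cos φ cos λ, cos φ sin λ, sin φ).
The central angle between the endpoints is δ = arccos(p₁·p₂) ≈ 1.047 rad (60.0°).
Interpolate at f = 0.28 with slerp weights a = sin((1−f)δ)/sin δ ≈ 0.790, b = sin(fδ)/sin δ ≈ 0.334.
p = a·p₁ + b·p₂ ≈ (0.769, -0.502, -0.394); φ = arcsin(p_z) ≈ -23.23°, λ = atan2(p_y, p_x) ≈ -33.14°.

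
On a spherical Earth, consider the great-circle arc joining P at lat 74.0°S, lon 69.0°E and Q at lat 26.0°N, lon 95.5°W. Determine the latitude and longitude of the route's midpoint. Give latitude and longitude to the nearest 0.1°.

≈ lat 39.4°S, lon 88.9°W

Write both endpoints as unit vectors p₁, p₂ with components (cos φ cos λ, cos φ sin λ, sin φ).
The central angle between the endpoints is δ = arccos(p₁·p₂) ≈ 2.292 rad (131.3°).
Interpolate at f = 1/2 with slerp weights a = sin((1−f)δ)/sin δ ≈ 1.213, b = sin(fδ)/sin δ ≈ 1.213.
p = a·p₁ + b·p₂ ≈ (0.015, -0.773, -0.634); φ = arcsin(p_z) ≈ -39.36°, λ = atan2(p_y, p_x) ≈ -88.86°.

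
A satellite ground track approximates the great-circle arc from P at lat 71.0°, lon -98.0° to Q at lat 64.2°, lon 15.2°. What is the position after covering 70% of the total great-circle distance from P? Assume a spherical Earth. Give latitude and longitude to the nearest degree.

The haversine formula gives a central angle δ ≈ 0.651 rad (37.3°) between the endpoints.
Interpolate at f = 0.70 with slerp weights a = sin((1−f)δ)/sin δ ≈ 0.320, b = sin(fδ)/sin δ ≈ 0.726.
p = a·p₁ + b·p₂ ≈ (0.291, -0.020, 0.957); φ = arcsin(p_z) ≈ 73.07°, λ = atan2(p_y, p_x) ≈ -4.01°.

≈ lat 73°, lon -4°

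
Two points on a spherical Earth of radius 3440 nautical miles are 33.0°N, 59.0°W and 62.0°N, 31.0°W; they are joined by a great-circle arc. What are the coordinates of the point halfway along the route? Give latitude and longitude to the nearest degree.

Write both endpoints as unit vectors p₁, p₂ with components (cos φ cos λ, cos φ sin λ, sin φ).
The central angle between the endpoints is δ = arccos(p₁·p₂) ≈ 0.594 rad (34.1°).
Interpolate at f = 1/2 with slerp weights a = sin((1−f)δ)/sin δ ≈ 0.523, b = sin(fδ)/sin δ ≈ 0.523.
p = a·p₁ + b·p₂ ≈ (0.436, -0.502, 0.747); φ = arcsin(p_z) ≈ 48.29°, λ = atan2(p_y, p_x) ≈ -49.03°.

≈ 48°N, 49°W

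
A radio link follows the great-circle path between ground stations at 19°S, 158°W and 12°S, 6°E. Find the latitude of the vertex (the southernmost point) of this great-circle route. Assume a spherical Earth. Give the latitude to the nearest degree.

≈ 63°S

The great circle lies in the plane with unit normal n̂ = (p₁ × p₂)/|p₁ × p₂|.
Here n̂_z ≈ +0.447; the vertex latitude is φ_max = arccos|n̂_z| ≈ 63.5°.
Check via Clairaut: cos φ_max = |cos φ₁| · sin C = cos(19.0°)·sin(151.8°) ≈ 0.447, again giving ≈ 63.5°.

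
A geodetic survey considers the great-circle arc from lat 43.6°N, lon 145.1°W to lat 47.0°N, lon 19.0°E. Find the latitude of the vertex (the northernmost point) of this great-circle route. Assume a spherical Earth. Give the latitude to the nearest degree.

≈ 82°N

The great circle lies in the plane with unit normal n̂ = (p₁ × p₂)/|p₁ × p₂|.
Here n̂_z ≈ +0.135; the vertex latitude is φ_max = arccos|n̂_z| ≈ 82.2°.
Check via Clairaut: cos φ_max = |cos φ₁| · sin C = cos(43.6°)·sin(10.8°) ≈ 0.135, again giving ≈ 82.2°.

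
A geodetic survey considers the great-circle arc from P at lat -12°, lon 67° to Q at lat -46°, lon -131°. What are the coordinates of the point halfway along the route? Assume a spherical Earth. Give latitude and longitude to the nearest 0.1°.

Convert each endpoint to a unit vector on the sphere (x = cos φ cos λ, y = cos φ sin λ, z = sin φ).
The central angle between the endpoints is δ = arccos(p₁·p₂) ≈ 2.091 rad (119.8°).
Interpolate at f = 1/2 with slerp weights a = sin((1−f)δ)/sin δ ≈ 0.997, b = sin(fδ)/sin δ ≈ 0.997.
p = a·p₁ + b·p₂ ≈ (-0.073, 0.375, -0.924); φ = arcsin(p_z) ≈ -67.54°, λ = atan2(p_y, p_x) ≈ 101.06°.

≈ lat -67.5°, lon 101.1°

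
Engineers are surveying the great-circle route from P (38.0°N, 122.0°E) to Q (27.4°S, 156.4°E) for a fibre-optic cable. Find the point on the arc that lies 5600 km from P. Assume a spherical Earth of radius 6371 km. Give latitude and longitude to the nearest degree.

Convert each endpoint to a unit vector on the sphere (x = cos φ cos λ, y = cos φ sin λ, z = sin φ).
The central angle between the endpoints is δ = arccos(p₁·p₂) ≈ 1.272 rad (72.9°). The total great-circle distance is δ·R ≈ 1.272 × 6371 ≈ 8107 km, so the target fraction is f = 5600/8107 ≈ 0.691.
Interpolate at f ≈ 0.691 with slerp weights a = sin((1−f)δ)/sin δ ≈ 0.401, b = sin(fδ)/sin δ ≈ 0.806.
p = a·p₁ + b·p₂ ≈ (-0.823, 0.554, -0.124); φ = arcsin(p_z) ≈ -7.11°, λ = atan2(p_y, p_x) ≈ 146.03°.

≈ (7°S, 146°E)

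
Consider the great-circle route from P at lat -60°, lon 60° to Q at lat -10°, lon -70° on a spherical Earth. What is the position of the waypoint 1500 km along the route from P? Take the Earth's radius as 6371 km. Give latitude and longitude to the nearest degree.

The haversine formula gives a central angle δ ≈ 1.738 rad (99.6°) between the endpoints. The total great-circle distance is δ·R ≈ 1.738 × 6371 ≈ 11071 km, so the target fraction is f = 1500/11071 ≈ 0.135.
Interpolate at f ≈ 0.135 with slerp weights a = sin((1−f)δ)/sin δ ≈ 1.012, b = sin(fδ)/sin δ ≈ 0.237.
p = a·p₁ + b·p₂ ≈ (0.333, 0.219, -0.917); φ = arcsin(p_z) ≈ -66.53°, λ = atan2(p_y, p_x) ≈ 33.38°.

≈ lat -67°, lon 33°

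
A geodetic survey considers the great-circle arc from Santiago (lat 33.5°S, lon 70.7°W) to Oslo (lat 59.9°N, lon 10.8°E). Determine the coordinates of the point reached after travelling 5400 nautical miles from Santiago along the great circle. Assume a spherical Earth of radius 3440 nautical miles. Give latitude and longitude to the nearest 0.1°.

≈ lat 44.3°N, lon 21.1°W

Write both endpoints as unit vectors p₁, p₂ with components (cos φ cos λ, cos φ sin λ, sin φ).
The central angle between the endpoints is δ = arccos(p₁·p₂) ≈ 2.000 rad (114.6°). The total great-circle distance is δ·R ≈ 2.000 × 3440 ≈ 6878 nmi, so the target fraction is f = 5400/6878 ≈ 0.785.
Interpolate at f ≈ 0.785 with slerp weights a = sin((1−f)δ)/sin δ ≈ 0.458, b = sin(fδ)/sin δ ≈ 1.099.
p = a·p₁ + b·p₂ ≈ (0.668, -0.257, 0.698); φ = arcsin(p_z) ≈ 44.30°, λ = atan2(p_y, p_x) ≈ -21.06°.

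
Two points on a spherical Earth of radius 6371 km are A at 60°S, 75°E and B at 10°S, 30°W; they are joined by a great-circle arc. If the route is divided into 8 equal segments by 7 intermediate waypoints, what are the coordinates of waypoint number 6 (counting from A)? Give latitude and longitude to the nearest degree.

Convert each endpoint to a unit vector on the sphere (x = cos φ cos λ, y = cos φ sin λ, z = sin φ).
The central angle between the endpoints is δ = arccos(p₁·p₂) ≈ 1.548 rad (88.7°).
Interpolate at f = 6/8 with slerp weights a = sin((1−f)δ)/sin δ ≈ 0.377, b = sin(fδ)/sin δ ≈ 0.917.
p = a·p₁ + b·p₂ ≈ (0.831, -0.269, -0.486); φ = arcsin(p_z) ≈ -29.09°, λ = atan2(p_y, p_x) ≈ -17.96°.

≈ 29°S, 18°W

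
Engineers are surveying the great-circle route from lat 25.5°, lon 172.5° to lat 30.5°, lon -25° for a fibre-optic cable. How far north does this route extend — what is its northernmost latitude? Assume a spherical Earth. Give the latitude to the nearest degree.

≈ 74°

The great circle lies in the plane with unit normal n̂ = (p₁ × p₂)/|p₁ × p₂|.
Here n̂_z ≈ +0.274; the vertex latitude is φ_max = arccos|n̂_z| ≈ 74.1°.
Check via Clairaut: cos φ_max = |cos φ₁| · sin C = cos(25.5°)·sin(17.7°) ≈ 0.274, again giving ≈ 74.1°.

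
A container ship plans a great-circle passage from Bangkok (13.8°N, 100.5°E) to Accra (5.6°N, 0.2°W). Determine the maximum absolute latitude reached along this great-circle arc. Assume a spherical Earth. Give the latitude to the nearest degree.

The great circle lies in the plane with unit normal n̂ = (p₁ × p₂)/|p₁ × p₂|.
Here n̂_z ≈ -0.961; the vertex latitude is φ_max = arccos|n̂_z| ≈ 16.0°.
Check via Clairaut: cos φ_max = |cos φ₁| · sin C = cos(13.8°)·sin(81.9°) ≈ 0.961, again giving ≈ 16.0°.

≈ 16°N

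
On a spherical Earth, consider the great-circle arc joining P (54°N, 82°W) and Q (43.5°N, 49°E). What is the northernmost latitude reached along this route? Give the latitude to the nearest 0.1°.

≈ 70.4°N

The great circle lies in the plane with unit normal n̂ = (p₁ × p₂)/|p₁ × p₂|.
Here n̂_z ≈ +0.335; the vertex latitude is φ_max = arccos|n̂_z| ≈ 70.4°.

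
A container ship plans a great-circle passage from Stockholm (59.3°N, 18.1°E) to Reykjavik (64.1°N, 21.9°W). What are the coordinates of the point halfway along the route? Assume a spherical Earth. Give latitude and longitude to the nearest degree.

The haversine formula gives a central angle δ ≈ 0.335 rad (19.2°) between the endpoints.
Interpolate at f = 1/2 with slerp weights a = sin((1−f)δ)/sin δ ≈ 0.507, b = sin(fδ)/sin δ ≈ 0.507.
p = a·p₁ + b·p₂ ≈ (0.452, -0.002, 0.892); φ = arcsin(p_z) ≈ 63.15°, λ = atan2(p_y, p_x) ≈ -0.28°.

≈ 63°N, 0°E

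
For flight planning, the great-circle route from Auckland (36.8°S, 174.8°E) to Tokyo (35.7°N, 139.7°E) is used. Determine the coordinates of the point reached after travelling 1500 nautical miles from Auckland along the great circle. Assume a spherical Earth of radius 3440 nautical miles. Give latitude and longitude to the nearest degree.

≈ (14°S, 163°E)

Write both endpoints as unit vectors p₁, p₂ with components (cos φ cos λ, cos φ sin λ, sin φ).
The central angle between the endpoints is δ = arccos(p₁·p₂) ≈ 1.387 rad (79.5°). The total great-circle distance is δ·R ≈ 1.387 × 3440 ≈ 4772 nmi, so the target fraction is f = 1500/4772 ≈ 0.314.
Interpolate at f ≈ 0.314 with slerp weights a = sin((1−f)δ)/sin δ ≈ 0.828, b = sin(fδ)/sin δ ≈ 0.430.
p = a·p₁ + b·p₂ ≈ (-0.926, 0.286, -0.245); φ = arcsin(p_z) ≈ -14.20°, λ = atan2(p_y, p_x) ≈ 162.86°.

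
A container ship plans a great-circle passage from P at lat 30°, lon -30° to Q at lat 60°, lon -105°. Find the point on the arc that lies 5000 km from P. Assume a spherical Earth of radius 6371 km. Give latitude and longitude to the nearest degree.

≈ lat 59°, lon -81°

Write both endpoints as unit vectors p₁, p₂ with components (cos φ cos λ, cos φ sin λ, sin φ).
The central angle between the endpoints is δ = arccos(p₁·p₂) ≈ 0.994 rad (57.0°). The total great-circle distance is δ·R ≈ 0.994 × 6371 ≈ 6335 km, so the target fraction is f = 5000/6335 ≈ 0.789.
Interpolate at f ≈ 0.789 with slerp weights a = sin((1−f)δ)/sin δ ≈ 0.248, b = sin(fδ)/sin δ ≈ 0.843.
p = a·p₁ + b·p₂ ≈ (0.077, -0.515, 0.854); φ = arcsin(p_z) ≈ 58.65°, λ = atan2(p_y, p_x) ≈ -81.49°.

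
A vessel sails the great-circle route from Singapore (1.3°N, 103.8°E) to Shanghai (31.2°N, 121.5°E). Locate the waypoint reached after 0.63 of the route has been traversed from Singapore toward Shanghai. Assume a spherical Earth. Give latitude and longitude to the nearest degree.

≈ (20°N, 114°E)

Write both endpoints as unit vectors p₁, p₂ with components (cos φ cos λ, cos φ sin λ, sin φ).
The central angle between the endpoints is δ = arccos(p₁·p₂) ≈ 0.598 rad (34.3°).
Interpolate at f = 0.63 with slerp weights a = sin((1−f)δ)/sin δ ≈ 0.390, b = sin(fδ)/sin δ ≈ 0.653.
p = a·p₁ + b·p₂ ≈ (-0.385, 0.855, 0.347); φ = arcsin(p_z) ≈ 20.33°, λ = atan2(p_y, p_x) ≈ 114.24°.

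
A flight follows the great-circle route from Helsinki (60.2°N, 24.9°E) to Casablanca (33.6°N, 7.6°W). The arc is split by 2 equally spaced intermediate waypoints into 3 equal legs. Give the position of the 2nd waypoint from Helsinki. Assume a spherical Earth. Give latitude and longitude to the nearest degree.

From cos δ = sin φ₁ sin φ₂ + cos φ₁ cos φ₂ cos Δλ, the central angle is δ ≈ 0.593 rad (34.0°).
Interpolate at f = 2/3 with slerp weights a = sin((1−f)δ)/sin δ ≈ 0.351, b = sin(fδ)/sin δ ≈ 0.689.
p = a·p₁ + b·p₂ ≈ (0.727, -0.002, 0.686); φ = arcsin(p_z) ≈ 43.34°, λ = atan2(p_y, p_x) ≈ -0.19°.

≈ (43°N, 0°E)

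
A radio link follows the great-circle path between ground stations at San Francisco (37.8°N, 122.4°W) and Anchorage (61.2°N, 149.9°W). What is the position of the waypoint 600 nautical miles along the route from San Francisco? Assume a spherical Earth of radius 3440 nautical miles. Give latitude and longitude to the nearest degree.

Write both endpoints as unit vectors p₁, p₂ with components (cos φ cos λ, cos φ sin λ, sin φ).
The central angle between the endpoints is δ = arccos(p₁·p₂) ≈ 0.506 rad (29.0°). The total great-circle distance is δ·R ≈ 0.506 × 3440 ≈ 1740 nmi, so the target fraction is f = 600/1740 ≈ 0.345.
Interpolate at f ≈ 0.345 with slerp weights a = sin((1−f)δ)/sin δ ≈ 0.672, b = sin(fδ)/sin δ ≈ 0.358.
p = a·p₁ + b·p₂ ≈ (-0.434, -0.535, 0.725); φ = arcsin(p_z) ≈ 46.50°, λ = atan2(p_y, p_x) ≈ -129.05°.

≈ 47°N, 129°W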